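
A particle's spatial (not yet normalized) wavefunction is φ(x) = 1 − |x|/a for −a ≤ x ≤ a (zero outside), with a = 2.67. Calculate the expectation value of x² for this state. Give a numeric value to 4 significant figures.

⟨x²⟩ = ∫ x²·|φ|² dx / ∫|φ|² dx (integrals over the domain).
φ is even, so ∫ over [−a, a] = 2∫₀ᵃ with φ = 1 − x/a there: ∫₀ᵃ (1 − x/a)² dx = a/3, ∫₀ᵃ x²(1 − x/a)² dx = a³/30, ∫₀ᵃ x⁴(1 − x/a)² dx = a⁵/105.
State is unnormalized: ∫|φ|² dx = 1.7800, and ∫φ*·x²·φ dx = 1.2689, so ⟨x²⟩ = 1.2689 / 1.7800.
⟨x²⟩ = 0.71289.

0.7129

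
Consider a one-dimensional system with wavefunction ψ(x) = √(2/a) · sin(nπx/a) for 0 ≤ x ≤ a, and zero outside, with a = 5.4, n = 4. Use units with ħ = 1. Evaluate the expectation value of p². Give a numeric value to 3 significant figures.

5.42

p² ψ = −ħ² d²ψ/dx²; ⟨p²⟩ = −ħ² ∫ ψ*·ψ'' dx.
d/dx sin(nπx/a) = (nπ/a)·cos(nπx/a) and d²/dx² sin(nπx/a) = −(nπ/a)²·sin(nπx/a); on 0 ≤ x ≤ a, ∫sin²(nπx/a) dx = a/2 and ∫sin(nπx/a)·cos(nπx/a) dx = 0.
⟨p²⟩ = 5.4154.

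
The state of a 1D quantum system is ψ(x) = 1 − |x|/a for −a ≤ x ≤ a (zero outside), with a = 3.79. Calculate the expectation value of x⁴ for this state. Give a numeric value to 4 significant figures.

⟨x⁴⟩ = ∫ x⁴·|ψ|² dx / ∫|ψ|² dx (integrals over the domain).
ψ is even, so ∫ over [−a, a] = 2∫₀ᵃ with ψ = 1 − x/a there: ∫₀ᵃ (1 − x/a)² dx = a/3, ∫₀ᵃ x²(1 − x/a)² dx = a³/30, ∫₀ᵃ x⁴(1 − x/a)² dx = a⁵/105.
State is unnormalized: ∫|ψ|² dx = 2.5267, and ∫ψ*·x⁴·ψ dx = 14.895, so ⟨x⁴⟩ = 14.895 / 2.5267.
⟨x⁴⟩ = 5.8951.

5.895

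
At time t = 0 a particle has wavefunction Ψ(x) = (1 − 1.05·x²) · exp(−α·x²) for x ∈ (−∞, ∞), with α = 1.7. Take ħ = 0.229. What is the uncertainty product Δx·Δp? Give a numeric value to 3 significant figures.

0.120

Δx = √(⟨x²⟩−⟨x⟩²), Δp = √(⟨p²⟩−⟨p⟩²).
Expand each integrand as polynomial × e^(−2αx²) and use ∫x^(2j)·e^(−2αx²) dx = (2j−1)!!/(4α)^j · √(π/(2α)), odd powers → 0; here √(π/(2α)) = 0.96125. Differentiate with the product rule, d/dx e^(−αx²) = −2αx·e^(−αx²).
Normalization: ∫|Ψ|² dx = 0.73315.
⟨x⟩ = 0.0000, ⟨x²⟩ = 0.083136 ⇒ Δx = 0.28833.
⟨p⟩ = 0.0000, ⟨p²⟩ = 0.17249 ⇒ Δp = 0.41532.
Δx·Δp = 0.11975.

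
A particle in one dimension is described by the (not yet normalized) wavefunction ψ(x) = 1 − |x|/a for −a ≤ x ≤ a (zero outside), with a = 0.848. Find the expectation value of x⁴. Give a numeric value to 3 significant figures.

0.0148

⟨x⁴⟩ = ∫ x⁴·|ψ|² dx / ∫|ψ|² dx (integrals over the domain).
ψ is even, so ∫ over [−a, a] = 2∫₀ᵃ with ψ = 1 − x/a there: ∫₀ᵃ (1 − x/a)² dx = a/3, ∫₀ᵃ x²(1 − x/a)² dx = a³/30, ∫₀ᵃ x⁴(1 − x/a)² dx = a⁵/105.
State is unnormalized: ∫|ψ|² dx = 0.56533, and ∫ψ*·x⁴·ψ dx = 0.0083526, so ⟨x⁴⟩ = 0.0083526 / 0.56533.
⟨x⁴⟩ = 0.014775.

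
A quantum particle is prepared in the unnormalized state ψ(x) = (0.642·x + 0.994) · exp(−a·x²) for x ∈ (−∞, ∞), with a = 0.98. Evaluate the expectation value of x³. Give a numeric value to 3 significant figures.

⟨x³⟩ = ∫ x³·|ψ|² dx / ∫|ψ|² dx (integrals over the domain).
Expand each integrand as polynomial × e^(−2ax²) and use ∫x^(2j)·e^(−2ax²) dx = (2j−1)!!/(4a)^j · √(π/(2a)), odd powers → 0; here √(π/(2a)) = 1.2660.
State is unnormalized: ∫|ψ|² dx = 1.3840, and ∫ψ*·x³·ψ dx = 0.31546, so ⟨x³⟩ = 0.31546 / 1.3840.
⟨x³⟩ = 0.22793.

0.228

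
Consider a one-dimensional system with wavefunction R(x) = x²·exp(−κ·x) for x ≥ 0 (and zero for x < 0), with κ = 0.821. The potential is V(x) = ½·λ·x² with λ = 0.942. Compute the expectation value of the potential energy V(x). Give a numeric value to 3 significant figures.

⟨V⟩ = ∫ V(x)·|R|² dx / ∫|R|² dx.
Every integrand reduces to terms xʲ·e^(−2κx) on [0, ∞); use ∫₀^∞ xʲ·e^(−2κx) dx = j!/(2κ)^(j+1).
State is unnormalized: ∫|R|² dx = 2.0107, and ∫R*·V(x)·R dx = 10.538, so ⟨V⟩ = 10.538 / 2.0107.
⟨V⟩ = 5.2408.

5.24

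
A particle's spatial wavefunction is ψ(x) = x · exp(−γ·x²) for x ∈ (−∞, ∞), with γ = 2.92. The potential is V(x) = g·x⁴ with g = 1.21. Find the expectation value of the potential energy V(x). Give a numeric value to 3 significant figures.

⟨V⟩ = ∫ V(x)·|ψ|² dx / ∫|ψ|² dx.
Expand each integrand as polynomial × e^(−2γx²) and use ∫x^(2j)·e^(−2γx²) dx = (2j−1)!!/(4γ)^j · √(π/(2γ)), odd powers → 0; here √(π/(2γ)) = 0.73345.
State is unnormalized: ∫|ψ|² dx = 0.062795, and ∫ψ*·V(x)·ψ dx = 0.0083544, so ⟨V⟩ = 0.0083544 / 0.062795.
⟨V⟩ = 0.13304.

0.133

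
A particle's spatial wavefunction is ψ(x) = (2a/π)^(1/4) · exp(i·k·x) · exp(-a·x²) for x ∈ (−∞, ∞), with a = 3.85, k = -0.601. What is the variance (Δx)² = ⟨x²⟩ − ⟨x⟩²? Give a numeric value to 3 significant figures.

0.0649

Compute ⟨x⟩ and ⟨x²⟩ separately, then (Δx)² = ⟨x²⟩ − ⟨x⟩².
Gaussian moments: ∫x^(2j)·e^(−2ax²) dx = (2j−1)!!/(4a)^j · √(π/(2a)), odd powers integrate to 0; here √(π/(2a)) = 0.63875.
⟨x⟩ = 0.0000 and ⟨x²⟩ = 0.064935.
(Δx)² = 0.064935 − (0.0000)² = 0.064935.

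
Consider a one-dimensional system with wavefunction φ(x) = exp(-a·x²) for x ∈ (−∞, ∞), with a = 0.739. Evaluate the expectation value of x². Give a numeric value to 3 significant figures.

⟨x²⟩ = ∫ x²·|φ|² dx / ∫|φ|² dx (integrals over the domain).
Gaussian moments: ∫x^(2j)·e^(−2ax²) dx = (2j−1)!!/(4a)^j · √(π/(2a)), odd powers integrate to 0; here √(π/(2a)) = 1.4579.
State is unnormalized: ∫|φ|² dx = 1.4579, and ∫φ*·x²·φ dx = 0.49321, so ⟨x²⟩ = 0.49321 / 1.4579.
⟨x²⟩ = 0.33829.

0.338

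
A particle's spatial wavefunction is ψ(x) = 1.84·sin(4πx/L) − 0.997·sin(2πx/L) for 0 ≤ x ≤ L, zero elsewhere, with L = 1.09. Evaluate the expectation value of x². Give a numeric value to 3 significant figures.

0.345

⟨x²⟩ = ∫ x²·|ψ|² dx / ∫|ψ|² dx (integrals over the domain).
On 0 ≤ x ≤ L (j ≠ l): ∫sin²(jπx/L) dx = L/2, ∫sin(jπx/L)·sin(lπx/L) dx = 0; diagonal moments ∫x·sin²(jπx/L) dx = L²/4, ∫x²·sin²(jπx/L) dx = L³·(1/6 − 1/(4j²π²)); cross terms ∫x·sin(jπx/L)·sin(lπx/L) dx = 0 for j + l even and −4jlL²/(π²(j² − l²)²) for j + l odd, ∫x²·sin(jπx/L)·sin(lπx/L) dx = (−1)^(j+l)·4jlL³/(π²(j² − l²)²); higher powers the same way via product-to-sum and parts.
State is unnormalized: ∫|ψ|² dx = 2.3869, and ∫ψ*·x²·ψ dx = 0.82321, so ⟨x²⟩ = 0.82321 / 2.3869.
⟨x²⟩ = 0.34489.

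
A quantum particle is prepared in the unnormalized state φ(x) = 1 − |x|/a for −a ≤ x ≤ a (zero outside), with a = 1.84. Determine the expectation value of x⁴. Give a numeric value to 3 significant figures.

⟨x⁴⟩ = ∫ x⁴·|φ|² dx / ∫|φ|² dx (integrals over the domain).
φ is even, so ∫ over [−a, a] = 2∫₀ᵃ with φ = 1 − x/a there: ∫₀ᵃ (1 − x/a)² dx = a/3, ∫₀ᵃ x²(1 − x/a)² dx = a³/30, ∫₀ᵃ x⁴(1 − x/a)² dx = a⁵/105.
State is unnormalized: ∫|φ|² dx = 1.2267, and ∫φ*·x⁴·φ dx = 0.40173, so ⟨x⁴⟩ = 0.40173 / 1.2267.
⟨x⁴⟩ = 0.32749.

0.327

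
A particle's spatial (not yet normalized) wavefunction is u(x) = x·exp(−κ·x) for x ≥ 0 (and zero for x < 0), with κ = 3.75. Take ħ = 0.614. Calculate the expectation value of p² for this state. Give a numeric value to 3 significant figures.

p² u = −ħ² d²u/dx²; ⟨p²⟩ = −ħ² ∫ u*·u'' dx / ∫|u|² dx.
Differentiate x·exp(−κ·x) with the product rule; every integrand then reduces to terms xʲ·e^(−2κx) on [0, ∞), with ∫₀^∞ xʲ·e^(−2κx) dx = j!/(2κ)^(j+1).
State is unnormalized: ∫|u|² dx = 0.0047407, and ∫u*·(−ħ² u'') dx = 0.025133, so ⟨p²⟩ = 0.025133 / 0.0047407.
⟨p²⟩ = 5.3015.

5.30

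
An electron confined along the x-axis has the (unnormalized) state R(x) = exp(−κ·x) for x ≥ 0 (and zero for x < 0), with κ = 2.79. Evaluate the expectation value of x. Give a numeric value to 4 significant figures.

0.1792

⟨x⟩ = ∫ x·|R|² dx / ∫|R|² dx (integrals over the domain).
Every integrand reduces to terms xʲ·e^(−2κx) on [0, ∞); use ∫₀^∞ xʲ·e^(−2κx) dx = j!/(2κ)^(j+1).
State is unnormalized: ∫|R|² dx = 0.17921, and ∫R*·x·R dx = 0.032117, so ⟨x⟩ = 0.032117 / 0.17921.
⟨x⟩ = 0.17921.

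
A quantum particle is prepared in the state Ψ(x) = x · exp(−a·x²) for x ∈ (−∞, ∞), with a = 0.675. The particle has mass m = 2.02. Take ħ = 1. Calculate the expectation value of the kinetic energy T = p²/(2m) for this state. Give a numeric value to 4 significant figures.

0.5012

T = −(ħ²/2m) d²/dx², so ⟨T⟩ = −(ħ²/2m) ∫ Ψ*·Ψ'' dx / ∫|Ψ|² dx; with m = 2.02.
Expand each integrand as polynomial × e^(−2ax²) and use ∫x^(2j)·e^(−2ax²) dx = (2j−1)!!/(4a)^j · √(π/(2a)), odd powers → 0; here √(π/(2a)) = 1.5255. Differentiate with the product rule, d/dx e^(−ax²) = −2ax·e^(−ax²).
State is unnormalized: ∫|Ψ|² dx = 0.56499, and ∫Ψ*·(−ħ²/2m · Ψ'') dx = 0.28320, so ⟨T⟩ = 0.28320 / 0.56499.
⟨T⟩ = 0.50124.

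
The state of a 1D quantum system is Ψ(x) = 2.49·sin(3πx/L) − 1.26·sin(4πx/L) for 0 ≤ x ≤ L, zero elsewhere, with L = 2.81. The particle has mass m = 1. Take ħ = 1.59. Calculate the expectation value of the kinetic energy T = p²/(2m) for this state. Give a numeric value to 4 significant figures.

T = −(ħ²/2m) d²/dx², so ⟨T⟩ = −(ħ²/2m) ∫ Ψ*·Ψ'' dx / ∫|Ψ|² dx; with m = 1.
d²/dx² sin(jπx/L) = −(jπ/L)²·sin(jπx/L); on 0 ≤ x ≤ L, ∫sin²(jπx/L) dx = L/2 and ∫sin(jπx/L)·sin(lπx/L) dx = 0 for j ≠ l, so only diagonal terms survive in ∫|Ψ|² and ∫Ψ·Ψ″; ∫Ψ·Ψ′ dx = [Ψ²/2] between the walls = 0.
State is unnormalized: ∫|Ψ|² dx = 10.942, and ∫Ψ*·(−ħ²/2m · Ψ'') dx = 180.26, so ⟨T⟩ = 180.26 / 10.942.
⟨T⟩ = 16.474.

16.47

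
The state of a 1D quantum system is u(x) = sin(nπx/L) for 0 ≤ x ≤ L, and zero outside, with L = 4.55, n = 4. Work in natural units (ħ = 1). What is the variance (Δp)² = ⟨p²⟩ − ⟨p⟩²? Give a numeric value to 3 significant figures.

Compute ⟨p⟩ and ⟨p²⟩ separately; (Δp)² = ⟨p²⟩ − ⟨p⟩².
d/dx sin(nπx/L) = (nπ/L)·cos(nπx/L) and d²/dx² sin(nπx/L) = −(nπ/L)²·sin(nπx/L); on 0 ≤ x ≤ L, ∫sin²(nπx/L) dx = L/2 and ∫sin(nπx/L)·cos(nπx/L) dx = 0.
Normalization: ∫|u|² dx = 2.2750.
⟨p⟩ = 0.0000 and ⟨p²⟩ = 7.6278.
(Δp)² = 7.6278 − (0.0000)² = 7.6278.

7.63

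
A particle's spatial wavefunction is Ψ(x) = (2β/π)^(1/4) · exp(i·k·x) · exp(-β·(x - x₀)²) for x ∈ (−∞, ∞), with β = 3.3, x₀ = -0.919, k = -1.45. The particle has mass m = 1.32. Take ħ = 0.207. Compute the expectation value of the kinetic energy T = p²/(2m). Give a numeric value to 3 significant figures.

0.0877

T = −(ħ²/2m) d²/dx², so ⟨T⟩ = −(ħ²/2m) ∫ Ψ*·Ψ'' dx; with m = 1.32.
Gaussian moments (u = x − x₀): ∫u^(2j)·e^(−2βu²) du = (2j−1)!!/(4β)^j · √(π/(2β)), odd powers integrate to 0; here √(π/(2β)) = 0.68993. Derivatives: Ψ′ = (ik − 2βu)·Ψ, Ψ″ = ((ik − 2βu)² − 2β)·Ψ; the odd-in-u pieces drop out.
⟨T⟩ = 0.087686.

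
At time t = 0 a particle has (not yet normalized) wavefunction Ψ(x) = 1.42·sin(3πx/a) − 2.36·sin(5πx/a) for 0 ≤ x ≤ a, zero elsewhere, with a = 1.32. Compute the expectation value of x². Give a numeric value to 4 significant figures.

⟨x²⟩ = ∫ x²·|Ψ|² dx / ∫|Ψ|² dx (integrals over the domain).
On 0 ≤ x ≤ a (j ≠ l): ∫sin²(jπx/a) dx = a/2, ∫sin(jπx/a)·sin(lπx/a) dx = 0; diagonal moments ∫x·sin²(jπx/a) dx = a²/4, ∫x²·sin²(jπx/a) dx = a³·(1/6 − 1/(4j²π²)); cross terms ∫x·sin(jπx/a)·sin(lπx/a) dx = 0 for j + l even and −4jla²/(π²(j² − l²)²) for j + l odd, ∫x²·sin(jπx/a)·sin(lπx/a) dx = (−1)^(j+l)·4jla³/(π²(j² − l²)²); higher powers the same way via product-to-sum and parts.
State is unnormalized: ∫|Ψ|² dx = 5.0068, and ∫Ψ*·x²·Ψ dx = 2.5158, so ⟨x²⟩ = 2.5158 / 5.0068.
⟨x²⟩ = 0.50249.

0.5025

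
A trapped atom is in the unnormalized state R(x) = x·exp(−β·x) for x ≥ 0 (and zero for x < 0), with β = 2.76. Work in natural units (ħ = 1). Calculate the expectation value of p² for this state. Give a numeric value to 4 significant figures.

7.618

p² R = −ħ² d²R/dx²; ⟨p²⟩ = −ħ² ∫ R*·R'' dx / ∫|R|² dx.
Differentiate x·exp(−β·x) with the product rule; every integrand then reduces to terms xʲ·e^(−2βx) on [0, ∞), with ∫₀^∞ xʲ·e^(−2βx) dx = j!/(2β)^(j+1).
State is unnormalized: ∫|R|² dx = 0.011891, and ∫R*·(−ħ² R'') dx = 0.090580, so ⟨p²⟩ = 0.090580 / 0.011891.
⟨p²⟩ = 7.6176.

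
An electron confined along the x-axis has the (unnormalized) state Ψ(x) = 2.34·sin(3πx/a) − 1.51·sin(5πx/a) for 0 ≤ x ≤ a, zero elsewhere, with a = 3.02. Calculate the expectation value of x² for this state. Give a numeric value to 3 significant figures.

⟨x²⟩ = ∫ x²·|Ψ|² dx / ∫|Ψ|² dx (integrals over the domain).
On 0 ≤ x ≤ a (j ≠ l): ∫sin²(jπx/a) dx = a/2, ∫sin(jπx/a)·sin(lπx/a) dx = 0; diagonal moments ∫x·sin²(jπx/a) dx = a²/4, ∫x²·sin²(jπx/a) dx = a³·(1/6 − 1/(4j²π²)); cross terms ∫x·sin(jπx/a)·sin(lπx/a) dx = 0 for j + l even and −4jla²/(π²(j² − l²)²) for j + l odd, ∫x²·sin(jπx/a)·sin(lπx/a) dx = (−1)^(j+l)·4jla³/(π²(j² − l²)²); higher powers the same way via product-to-sum and parts.
State is unnormalized: ∫|Ψ|² dx = 11.711, and ∫Ψ*·x²·Ψ dx = 30.493, so ⟨x²⟩ = 30.493 / 11.711.
⟨x²⟩ = 2.6038.

2.60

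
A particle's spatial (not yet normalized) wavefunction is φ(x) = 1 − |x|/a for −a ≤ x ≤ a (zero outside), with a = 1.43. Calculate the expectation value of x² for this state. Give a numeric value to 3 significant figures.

0.204

⟨x²⟩ = ∫ x²·|φ|² dx / ∫|φ|² dx (integrals over the domain).
φ is even, so ∫ over [−a, a] = 2∫₀ᵃ with φ = 1 − x/a there: ∫₀ᵃ (1 − x/a)² dx = a/3, ∫₀ᵃ x²(1 − x/a)² dx = a³/30, ∫₀ᵃ x⁴(1 − x/a)² dx = a⁵/105.
State is unnormalized: ∫|φ|² dx = 0.95333, and ∫φ*·x²·φ dx = 0.19495, so ⟨x²⟩ = 0.19495 / 0.95333.
⟨x²⟩ = 0.20449.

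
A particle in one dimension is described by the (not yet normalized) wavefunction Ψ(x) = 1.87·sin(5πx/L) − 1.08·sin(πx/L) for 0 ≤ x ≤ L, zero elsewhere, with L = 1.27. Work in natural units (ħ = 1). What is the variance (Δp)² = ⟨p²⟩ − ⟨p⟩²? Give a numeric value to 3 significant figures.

116.

Compute ⟨p⟩ and ⟨p²⟩ separately; (Δp)² = ⟨p²⟩ − ⟨p⟩².
d²/dx² sin(jπx/L) = −(jπ/L)²·sin(jπx/L); on 0 ≤ x ≤ L, ∫sin²(jπx/L) dx = L/2 and ∫sin(jπx/L)·sin(lπx/L) dx = 0 for j ≠ l, so only diagonal terms survive in ∫|Ψ|² and ∫Ψ·Ψ″; ∫Ψ·Ψ′ dx = [Ψ²/2] between the walls = 0.
Normalization: ∫|Ψ|² dx = 2.9612.
⟨p⟩ = 0.0000 and ⟨p²⟩ = 116.25.
(Δp)² = 116.25 − (0.0000)² = 116.25.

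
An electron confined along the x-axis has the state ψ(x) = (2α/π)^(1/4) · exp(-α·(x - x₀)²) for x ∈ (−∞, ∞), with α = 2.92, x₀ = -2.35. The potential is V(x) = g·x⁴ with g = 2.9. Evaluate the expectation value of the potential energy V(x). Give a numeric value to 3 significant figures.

⟨V⟩ = ∫ V(x)·|ψ|² dx.
Gaussian moments (u = x − x₀): ∫u^(2j)·e^(−2αu²) du = (2j−1)!!/(4α)^j · √(π/(2α)), odd powers integrate to 0; here √(π/(2α)) = 0.73345.
⟨V⟩ = 96.735.

96.7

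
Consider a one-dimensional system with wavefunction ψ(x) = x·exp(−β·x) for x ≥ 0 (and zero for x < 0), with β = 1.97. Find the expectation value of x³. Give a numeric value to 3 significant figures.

⟨x³⟩ = ∫ x³·|ψ|² dx / ∫|ψ|² dx (integrals over the domain).
Every integrand reduces to terms xʲ·e^(−2βx) on [0, ∞); use ∫₀^∞ xʲ·e^(−2βx) dx = j!/(2β)^(j+1).
State is unnormalized: ∫|ψ|² dx = 0.032700, and ∫ψ*·x³·ψ dx = 0.032078, so ⟨x³⟩ = 0.032078 / 0.032700.
⟨x³⟩ = 0.98099.

0.981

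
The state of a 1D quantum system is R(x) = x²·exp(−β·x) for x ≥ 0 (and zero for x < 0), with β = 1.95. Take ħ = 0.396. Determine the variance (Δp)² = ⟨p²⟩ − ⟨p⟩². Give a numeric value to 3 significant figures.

0.199

Compute ⟨p⟩ and ⟨p²⟩ separately; (Δp)² = ⟨p²⟩ − ⟨p⟩².
Differentiate x²·exp(−β·x) with the product rule; every integrand then reduces to terms xʲ·e^(−2βx) on [0, ∞), with ∫₀^∞ xʲ·e^(−2βx) dx = j!/(2β)^(j+1).
Normalization: ∫|R|² dx = 0.026600.
⟨p⟩ = 0.0000 and ⟨p²⟩ = 0.19876.
(Δp)² = 0.19876 − (0.0000)² = 0.19876.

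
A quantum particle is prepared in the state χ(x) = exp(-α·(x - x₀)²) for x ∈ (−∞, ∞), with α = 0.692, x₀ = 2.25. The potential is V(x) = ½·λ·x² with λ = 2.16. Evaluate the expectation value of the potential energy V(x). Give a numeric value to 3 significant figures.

⟨V⟩ = ∫ V(x)·|χ|² dx / ∫|χ|² dx.
Gaussian moments (u = x − x₀): ∫u^(2j)·e^(−2αu²) du = (2j−1)!!/(4α)^j · √(π/(2α)), odd powers integrate to 0; here √(π/(2α)) = 1.5066.
State is unnormalized: ∫|χ|² dx = 1.5066, and ∫χ*·V(x)·χ dx = 8.8254, so ⟨V⟩ = 8.8254 / 1.5066.
⟨V⟩ = 5.8577.

5.86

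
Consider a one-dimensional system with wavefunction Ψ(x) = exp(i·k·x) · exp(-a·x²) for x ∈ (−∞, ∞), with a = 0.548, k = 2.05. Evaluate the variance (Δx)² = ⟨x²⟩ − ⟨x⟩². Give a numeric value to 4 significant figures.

Compute ⟨x⟩ and ⟨x²⟩ separately, then (Δx)² = ⟨x²⟩ − ⟨x⟩².
Gaussian moments: ∫x^(2j)·e^(−2ax²) dx = (2j−1)!!/(4a)^j · √(π/(2a)), odd powers integrate to 0; here √(π/(2a)) = 1.6930.
Normalization: ∫|Ψ|² dx = 1.6930.
⟨x⟩ = 0.0000 and ⟨x²⟩ = 0.45620.
(Δx)² = 0.45620 − (0.0000)² = 0.45620.

0.4562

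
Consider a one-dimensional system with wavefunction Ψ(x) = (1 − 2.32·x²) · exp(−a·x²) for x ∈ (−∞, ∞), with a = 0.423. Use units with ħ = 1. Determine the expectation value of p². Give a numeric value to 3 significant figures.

p² Ψ = −ħ² d²Ψ/dx²; ⟨p²⟩ = −ħ² ∫ Ψ*·Ψ'' dx / ∫|Ψ|² dx.
Expand each integrand as polynomial × e^(−2ax²) and use ∫x^(2j)·e^(−2ax²) dx = (2j−1)!!/(4a)^j · √(π/(2a)), odd powers → 0; here √(π/(2a)) = 1.9270. Differentiate with the product rule, d/dx e^(−ax²) = −2ax·e^(−ax²).
State is unnormalized: ∫|Ψ|² dx = 7.5114, and ∫Ψ*·(−ħ² Ψ'') dx = 13.778, so ⟨p²⟩ = 13.778 / 7.5114.
⟨p²⟩ = 1.8343.

1.83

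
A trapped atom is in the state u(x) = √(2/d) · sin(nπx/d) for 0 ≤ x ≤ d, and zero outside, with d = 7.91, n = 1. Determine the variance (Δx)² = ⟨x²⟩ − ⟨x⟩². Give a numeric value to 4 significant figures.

Compute ⟨x⟩ and ⟨x²⟩ separately, then (Δx)² = ⟨x²⟩ − ⟨x⟩².
With sin²θ = (1 − cos2θ)/2 on 0 ≤ x ≤ d: ∫sin²(nπx/d) dx = d/2, ∫x·sin²(nπx/d) dx = d²/4, ∫x²·sin²(nπx/d) dx = d³·(1/6 − 1/(4n²π²)); higher powers xᵏ the same way, integrating xᵏ·cos(2nπx/d) by parts.
⟨x⟩ = 3.9550 and ⟨x²⟩ = 17.686.
(Δx)² = 17.686 − (3.9550)² = 2.0443.

2.044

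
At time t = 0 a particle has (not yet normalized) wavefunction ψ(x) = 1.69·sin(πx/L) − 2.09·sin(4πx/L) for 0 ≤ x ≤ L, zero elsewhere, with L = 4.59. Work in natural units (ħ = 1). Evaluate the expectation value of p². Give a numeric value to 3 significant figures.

4.72

p² ψ = −ħ² d²ψ/dx²; ⟨p²⟩ = −ħ² ∫ ψ*·ψ'' dx / ∫|ψ|² dx.
d²/dx² sin(jπx/L) = −(jπ/L)²·sin(jπx/L); on 0 ≤ x ≤ L, ∫sin²(jπx/L) dx = L/2 and ∫sin(jπx/L)·sin(lπx/L) dx = 0 for j ≠ l, so only diagonal terms survive in ∫|ψ|² and ∫ψ·ψ″; ∫ψ·ψ′ dx = [ψ²/2] between the walls = 0.
State is unnormalized: ∫|ψ|² dx = 16.580, and ∫ψ*·(−ħ² ψ'') dx = 78.210, so ⟨p²⟩ = 78.210 / 16.580.
⟨p²⟩ = 4.7173.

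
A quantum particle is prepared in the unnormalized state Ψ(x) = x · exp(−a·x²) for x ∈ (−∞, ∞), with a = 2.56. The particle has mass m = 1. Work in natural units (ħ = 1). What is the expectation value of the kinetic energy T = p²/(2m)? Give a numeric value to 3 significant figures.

T = −(ħ²/2m) d²/dx², so ⟨T⟩ = −(ħ²/2m) ∫ Ψ*·Ψ'' dx / ∫|Ψ|² dx; with m = 1.
Expand each integrand as polynomial × e^(−2ax²) and use ∫x^(2j)·e^(−2ax²) dx = (2j−1)!!/(4a)^j · √(π/(2a)), odd powers → 0; here √(π/(2a)) = 0.78332. Differentiate with the product rule, d/dx e^(−ax²) = −2ax·e^(−ax²).
State is unnormalized: ∫|Ψ|² dx = 0.076496, and ∫Ψ*·(−ħ²/2m · Ψ'') dx = 0.29375, so ⟨T⟩ = 0.29375 / 0.076496.
⟨T⟩ = 3.8400.

3.84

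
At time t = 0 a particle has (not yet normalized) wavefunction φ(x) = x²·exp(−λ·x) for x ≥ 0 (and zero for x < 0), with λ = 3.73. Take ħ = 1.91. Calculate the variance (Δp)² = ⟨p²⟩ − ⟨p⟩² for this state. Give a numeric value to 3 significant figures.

Compute ⟨p⟩ and ⟨p²⟩ separately; (Δp)² = ⟨p²⟩ − ⟨p⟩².
Differentiate x²·exp(−λ·x) with the product rule; every integrand then reduces to terms xʲ·e^(−2λx) on [0, ∞), with ∫₀^∞ xʲ·e^(−2λx) dx = j!/(2λ)^(j+1).
Normalization: ∫|φ|² dx = 0.0010388.
⟨p⟩ = 0.0000 and ⟨p²⟩ = 16.919.
(Δp)² = 16.919 − (0.0000)² = 16.919.

16.9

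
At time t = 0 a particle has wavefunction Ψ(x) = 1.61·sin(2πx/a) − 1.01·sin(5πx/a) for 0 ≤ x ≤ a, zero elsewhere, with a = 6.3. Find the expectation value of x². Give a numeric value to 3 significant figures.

13.5

⟨x²⟩ = ∫ x²·|Ψ|² dx / ∫|Ψ|² dx (integrals over the domain).
On 0 ≤ x ≤ a (j ≠ l): ∫sin²(jπx/a) dx = a/2, ∫sin(jπx/a)·sin(lπx/a) dx = 0; diagonal moments ∫x·sin²(jπx/a) dx = a²/4, ∫x²·sin²(jπx/a) dx = a³·(1/6 − 1/(4j²π²)); cross terms ∫x·sin(jπx/a)·sin(lπx/a) dx = 0 for j + l even and −4jla²/(π²(j² − l²)²) for j + l odd, ∫x²·sin(jπx/a)·sin(lπx/a) dx = (−1)^(j+l)·4jla³/(π²(j² − l²)²); higher powers the same way via product-to-sum and parts.
State is unnormalized: ∫|Ψ|² dx = 11.378, and ∫Ψ*·x²·Ψ dx = 153.65, so ⟨x²⟩ = 153.65 / 11.378.
⟨x²⟩ = 13.503.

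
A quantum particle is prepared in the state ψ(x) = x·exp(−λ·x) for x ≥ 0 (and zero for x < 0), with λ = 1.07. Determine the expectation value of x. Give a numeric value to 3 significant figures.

1.40

⟨x⟩ = ∫ x·|ψ|² dx / ∫|ψ|² dx (integrals over the domain).
Every integrand reduces to terms xʲ·e^(−2λx) on [0, ∞); use ∫₀^∞ xʲ·e^(−2λx) dx = j!/(2λ)^(j+1).
State is unnormalized: ∫|ψ|² dx = 0.20407, and ∫ψ*·x·ψ dx = 0.28609, so ⟨x⟩ = 0.28609 / 0.20407.
⟨x⟩ = 1.4019.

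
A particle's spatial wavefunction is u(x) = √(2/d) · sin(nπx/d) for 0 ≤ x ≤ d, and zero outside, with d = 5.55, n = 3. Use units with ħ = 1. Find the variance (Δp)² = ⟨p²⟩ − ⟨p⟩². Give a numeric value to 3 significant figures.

Compute ⟨p⟩ and ⟨p²⟩ separately; (Δp)² = ⟨p²⟩ − ⟨p⟩².
d/dx sin(nπx/d) = (nπ/d)·cos(nπx/d) and d²/dx² sin(nπx/d) = −(nπ/d)²·sin(nπx/d); on 0 ≤ x ≤ d, ∫sin²(nπx/d) dx = d/2 and ∫sin(nπx/d)·cos(nπx/d) dx = 0.
⟨p⟩ = 0.0000 and ⟨p²⟩ = 2.8837.
(Δp)² = 2.8837 − (0.0000)² = 2.8837.

2.88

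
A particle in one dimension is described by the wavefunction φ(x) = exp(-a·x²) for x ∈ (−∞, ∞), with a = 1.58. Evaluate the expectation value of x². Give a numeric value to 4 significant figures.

0.1582

⟨x²⟩ = ∫ x²·|φ|² dx / ∫|φ|² dx (integrals over the domain).
Gaussian moments: ∫x^(2j)·e^(−2ax²) dx = (2j−1)!!/(4a)^j · √(π/(2a)), odd powers integrate to 0; here √(π/(2a)) = 0.99708.
State is unnormalized: ∫|φ|² dx = 0.99708, and ∫φ*·x²·φ dx = 0.15777, so ⟨x²⟩ = 0.15777 / 0.99708.
⟨x²⟩ = 0.15823.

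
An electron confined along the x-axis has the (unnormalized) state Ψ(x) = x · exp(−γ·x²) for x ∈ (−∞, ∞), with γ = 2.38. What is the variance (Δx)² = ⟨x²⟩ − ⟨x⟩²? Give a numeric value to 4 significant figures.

Compute ⟨x⟩ and ⟨x²⟩ separately, then (Δx)² = ⟨x²⟩ − ⟨x⟩².
Expand each integrand as polynomial × e^(−2γx²) and use ∫x^(2j)·e^(−2γx²) dx = (2j−1)!!/(4γ)^j · √(π/(2γ)), odd powers → 0; here √(π/(2γ)) = 0.81240.
Normalization: ∫|Ψ|² dx = 0.085336.
⟨x⟩ = 0.0000 and ⟨x²⟩ = 0.31513.
(Δx)² = 0.31513 − (0.0000)² = 0.31513.

0.3151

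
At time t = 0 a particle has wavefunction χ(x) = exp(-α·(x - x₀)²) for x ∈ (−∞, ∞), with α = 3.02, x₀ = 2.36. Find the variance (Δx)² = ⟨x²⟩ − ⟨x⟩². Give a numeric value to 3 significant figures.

Compute ⟨x⟩ and ⟨x²⟩ separately, then (Δx)² = ⟨x²⟩ − ⟨x⟩².
Gaussian moments (u = x − x₀): ∫u^(2j)·e^(−2αu²) du = (2j−1)!!/(4α)^j · √(π/(2α)), odd powers integrate to 0; here √(π/(2α)) = 0.72120.
Normalization: ∫|χ|² dx = 0.72120.
⟨x⟩ = 2.3600 and ⟨x²⟩ = 5.6524.
(Δx)² = 5.6524 − (2.3600)² = 0.082781.

0.0828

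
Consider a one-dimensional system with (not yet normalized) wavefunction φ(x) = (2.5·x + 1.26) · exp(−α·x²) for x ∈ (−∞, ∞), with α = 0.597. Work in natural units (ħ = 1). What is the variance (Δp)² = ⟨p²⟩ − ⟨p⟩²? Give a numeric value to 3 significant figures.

Compute ⟨p⟩ and ⟨p²⟩ separately; (Δp)² = ⟨p²⟩ − ⟨p⟩².
Expand each integrand as polynomial × e^(−2αx²) and use ∫x^(2j)·e^(−2αx²) dx = (2j−1)!!/(4α)^j · √(π/(2α)), odd powers → 0; here √(π/(2α)) = 1.6221. Differentiate with the product rule, d/dx e^(−αx²) = −2αx·e^(−αx²).
Normalization: ∫|φ|² dx = 6.8206.
⟨p⟩ = 0.0000 and ⟨p²⟩ = 1.3402.
(Δp)² = 1.3402 − (0.0000)² = 1.3402.

1.34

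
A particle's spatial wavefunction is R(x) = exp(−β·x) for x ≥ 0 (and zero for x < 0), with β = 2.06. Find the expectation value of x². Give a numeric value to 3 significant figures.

0.118

⟨x²⟩ = ∫ x²·|R|² dx / ∫|R|² dx (integrals over the domain).
Every integrand reduces to terms xʲ·e^(−2βx) on [0, ∞); use ∫₀^∞ xʲ·e^(−2βx) dx = j!/(2β)^(j+1).
State is unnormalized: ∫|R|² dx = 0.24272, and ∫R*·x²·R dx = 0.028598, so ⟨x²⟩ = 0.028598 / 0.24272.
⟨x²⟩ = 0.11782.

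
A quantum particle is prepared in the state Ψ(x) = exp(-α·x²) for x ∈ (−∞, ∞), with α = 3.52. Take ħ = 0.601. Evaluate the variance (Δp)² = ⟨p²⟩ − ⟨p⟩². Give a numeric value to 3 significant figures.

Compute ⟨p⟩ and ⟨p²⟩ separately; (Δp)² = ⟨p²⟩ − ⟨p⟩².
Gaussian moments: ∫x^(2j)·e^(−2αx²) dx = (2j−1)!!/(4α)^j · √(π/(2α)), odd powers integrate to 0; here √(π/(2α)) = 0.66802. Derivatives: d/dx e^(−αx²) = −2αx·e^(−αx²), d²/dx² e^(−αx²) = (4α²x² − 2α)·e^(−αx²).
Normalization: ∫|Ψ|² dx = 0.66802.
⟨p⟩ = 0.0000 and ⟨p²⟩ = 1.2714.
(Δp)² = 1.2714 − (0.0000)² = 1.2714.

1.27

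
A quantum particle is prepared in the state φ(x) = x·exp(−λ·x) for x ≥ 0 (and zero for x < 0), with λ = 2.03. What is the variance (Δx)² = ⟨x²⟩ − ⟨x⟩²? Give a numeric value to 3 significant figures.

0.182

Compute ⟨x⟩ and ⟨x²⟩ separately, then (Δx)² = ⟨x²⟩ − ⟨x⟩².
Every integrand reduces to terms xʲ·e^(−2λx) on [0, ∞); use ∫₀^∞ xʲ·e^(−2λx) dx = j!/(2λ)^(j+1).
Normalization: ∫|φ|² dx = 0.029885.
⟨x⟩ = 0.73892 and ⟨x²⟩ = 0.72800.
(Δx)² = 0.72800 − (0.73892)² = 0.18200.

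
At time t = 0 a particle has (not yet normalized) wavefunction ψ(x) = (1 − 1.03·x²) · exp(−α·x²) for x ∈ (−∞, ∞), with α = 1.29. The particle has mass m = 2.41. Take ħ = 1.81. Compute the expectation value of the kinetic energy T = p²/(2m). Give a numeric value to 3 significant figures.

2.04

T = −(ħ²/2m) d²/dx², so ⟨T⟩ = −(ħ²/2m) ∫ ψ*·ψ'' dx / ∫|ψ|² dx; with m = 2.41.
Expand each integrand as polynomial × e^(−2αx²) and use ∫x^(2j)·e^(−2αx²) dx = (2j−1)!!/(4α)^j · √(π/(2α)), odd powers → 0; here √(π/(2α)) = 1.1035. Differentiate with the product rule, d/dx e^(−αx²) = −2αx·e^(−αx²).
State is unnormalized: ∫|ψ|² dx = 0.79485, and ∫ψ*·(−ħ²/2m · ψ'') dx = 1.6237, so ⟨T⟩ = 1.6237 / 0.79485.
⟨T⟩ = 2.0427.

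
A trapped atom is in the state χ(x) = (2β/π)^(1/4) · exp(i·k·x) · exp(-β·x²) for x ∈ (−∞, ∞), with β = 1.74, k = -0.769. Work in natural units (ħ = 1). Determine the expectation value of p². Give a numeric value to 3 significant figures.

p² χ = −ħ² d²χ/dx²; ⟨p²⟩ = −ħ² ∫ χ*·χ'' dx.
Gaussian moments: ∫x^(2j)·e^(−2βx²) dx = (2j−1)!!/(4β)^j · √(π/(2β)), odd powers integrate to 0; here √(π/(2β)) = 0.95013. Derivatives: χ′ = (ik − 2βx)·χ, χ″ = ((ik − 2βx)² − 2β)·χ; the odd-in-x pieces drop out.
⟨p²⟩ = 2.3314.

2.33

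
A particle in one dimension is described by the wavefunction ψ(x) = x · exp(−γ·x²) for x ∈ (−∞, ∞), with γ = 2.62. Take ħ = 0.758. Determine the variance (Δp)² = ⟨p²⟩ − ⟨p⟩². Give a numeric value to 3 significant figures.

4.52

Compute ⟨p⟩ and ⟨p²⟩ separately; (Δp)² = ⟨p²⟩ − ⟨p⟩².
Expand each integrand as polynomial × e^(−2γx²) and use ∫x^(2j)·e^(−2γx²) dx = (2j−1)!!/(4γ)^j · √(π/(2γ)), odd powers → 0; here √(π/(2γ)) = 0.77430. Differentiate with the product rule, d/dx e^(−γx²) = −2γx·e^(−γx²).
Normalization: ∫|ψ|² dx = 0.073884.
⟨p⟩ = 0.0000 and ⟨p²⟩ = 4.5161.
(Δp)² = 4.5161 − (0.0000)² = 4.5161.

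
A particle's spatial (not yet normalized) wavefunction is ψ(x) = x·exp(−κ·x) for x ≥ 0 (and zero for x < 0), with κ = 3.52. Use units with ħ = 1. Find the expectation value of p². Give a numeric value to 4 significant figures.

12.39

p² ψ = −ħ² d²ψ/dx²; ⟨p²⟩ = −ħ² ∫ ψ*·ψ'' dx / ∫|ψ|² dx.
Differentiate x·exp(−κ·x) with the product rule; every integrand then reduces to terms xʲ·e^(−2κx) on [0, ∞), with ∫₀^∞ xʲ·e^(−2κx) dx = j!/(2κ)^(j+1).
State is unnormalized: ∫|ψ|² dx = 0.0057321, and ∫ψ*·(−ħ² ψ'') dx = 0.071023, so ⟨p²⟩ = 0.071023 / 0.0057321.
⟨p²⟩ = 12.390.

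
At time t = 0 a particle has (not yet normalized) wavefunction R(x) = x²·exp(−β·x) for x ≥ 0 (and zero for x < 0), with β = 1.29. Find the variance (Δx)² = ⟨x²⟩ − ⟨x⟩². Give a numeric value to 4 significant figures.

0.7512

Compute ⟨x⟩ and ⟨x²⟩ separately, then (Δx)² = ⟨x²⟩ − ⟨x⟩².
Every integrand reduces to terms xʲ·e^(−2βx) on [0, ∞); use ∫₀^∞ xʲ·e^(−2βx) dx = j!/(2β)^(j+1).
Normalization: ∫|R|² dx = 0.20995.
⟨x⟩ = 1.9380 and ⟨x²⟩ = 4.5069.
(Δx)² = 4.5069 − (1.9380)² = 0.75116.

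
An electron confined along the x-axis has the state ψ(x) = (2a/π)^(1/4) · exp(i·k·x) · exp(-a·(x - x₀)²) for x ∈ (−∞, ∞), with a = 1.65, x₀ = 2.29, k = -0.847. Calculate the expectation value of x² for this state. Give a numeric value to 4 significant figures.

⟨x²⟩ = ∫ x²·|ψ|² dx (integrals over the domain).
Gaussian moments (u = x − x₀): ∫u^(2j)·e^(−2au²) du = (2j−1)!!/(4a)^j · √(π/(2a)), odd powers integrate to 0; here √(π/(2a)) = 0.97570.
⟨x²⟩ = 5.3956.

5.396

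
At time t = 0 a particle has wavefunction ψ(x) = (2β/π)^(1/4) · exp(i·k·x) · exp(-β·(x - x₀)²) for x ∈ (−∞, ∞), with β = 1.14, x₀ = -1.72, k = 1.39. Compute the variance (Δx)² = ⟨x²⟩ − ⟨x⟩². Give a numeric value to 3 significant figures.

Compute ⟨x⟩ and ⟨x²⟩ separately, then (Δx)² = ⟨x²⟩ − ⟨x⟩².
Gaussian moments (u = x − x₀): ∫u^(2j)·e^(−2βu²) du = (2j−1)!!/(4β)^j · √(π/(2β)), odd powers integrate to 0; here √(π/(2β)) = 1.1738.
⟨x⟩ = -1.7200 and ⟨x²⟩ = 3.1777.
(Δx)² = 3.1777 − (-1.7200)² = 0.21930.

0.219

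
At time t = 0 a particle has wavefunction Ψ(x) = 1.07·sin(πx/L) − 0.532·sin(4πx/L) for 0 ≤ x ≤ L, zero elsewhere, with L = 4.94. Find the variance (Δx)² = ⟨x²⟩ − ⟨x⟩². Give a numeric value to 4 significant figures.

Compute ⟨x⟩ and ⟨x²⟩ separately, then (Δx)² = ⟨x²⟩ − ⟨x⟩².
On 0 ≤ x ≤ L (j ≠ l): ∫sin²(jπx/L) dx = L/2, ∫sin(jπx/L)·sin(lπx/L) dx = 0; diagonal moments ∫x·sin²(jπx/L) dx = L²/4, ∫x²·sin²(jπx/L) dx = L³·(1/6 − 1/(4j²π²)); cross terms ∫x·sin(jπx/L)·sin(lπx/L) dx = 0 for j + l even and −4jlL²/(π²(j² − l²)²) for j + l odd, ∫x²·sin(jπx/L)·sin(lπx/L) dx = (−1)^(j+l)·4jlL³/(π²(j² − l²)²); higher powers the same way via product-to-sum and parts.
Normalization: ∫|Ψ|² dx = 3.5270.
⟨x⟩ = 2.5268 and ⟨x²⟩ = 7.4083.
(Δx)² = 7.4083 − (2.5268)² = 1.0238.

1.024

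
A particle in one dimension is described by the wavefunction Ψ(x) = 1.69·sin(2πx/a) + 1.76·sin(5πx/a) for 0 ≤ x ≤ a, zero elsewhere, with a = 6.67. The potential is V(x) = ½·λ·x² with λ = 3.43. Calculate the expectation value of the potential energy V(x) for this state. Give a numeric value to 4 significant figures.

⟨V⟩ = ∫ V(x)·|Ψ|² dx / ∫|Ψ|² dx.
On 0 ≤ x ≤ a (j ≠ l): ∫sin²(jπx/a) dx = a/2, ∫sin(jπx/a)·sin(lπx/a) dx = 0; diagonal moments ∫x·sin²(jπx/a) dx = a²/4, ∫x²·sin²(jπx/a) dx = a³·(1/6 − 1/(4j²π²)); cross terms ∫x·sin(jπx/a)·sin(lπx/a) dx = 0 for j + l even and −4jla²/(π²(j² − l²)²) for j + l odd, ∫x²·sin(jπx/a)·sin(lπx/a) dx = (−1)^(j+l)·4jla³/(π²(j² − l²)²); higher powers the same way via product-to-sum and parts.
State is unnormalized: ∫|Ψ|² dx = 19.856, and ∫Ψ*·V(x)·Ψ dx = 466.36, so ⟨V⟩ = 466.36 / 19.856.
⟨V⟩ = 23.488.

23.49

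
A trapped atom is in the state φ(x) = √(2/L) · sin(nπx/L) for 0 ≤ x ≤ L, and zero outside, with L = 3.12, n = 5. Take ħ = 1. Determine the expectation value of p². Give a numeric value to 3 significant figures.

25.3

p² φ = −ħ² d²φ/dx²; ⟨p²⟩ = −ħ² ∫ φ*·φ'' dx.
d/dx sin(nπx/L) = (nπ/L)·cos(nπx/L) and d²/dx² sin(nπx/L) = −(nπ/L)²·sin(nπx/L); on 0 ≤ x ≤ L, ∫sin²(nπx/L) dx = L/2 and ∫sin(nπx/L)·cos(nπx/L) dx = 0.
⟨p²⟩ = 25.347.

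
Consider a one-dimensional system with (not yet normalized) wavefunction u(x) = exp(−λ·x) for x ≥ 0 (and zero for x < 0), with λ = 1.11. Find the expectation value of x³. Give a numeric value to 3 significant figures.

0.548

⟨x³⟩ = ∫ x³·|u|² dx / ∫|u|² dx (integrals over the domain).
Every integrand reduces to terms xʲ·e^(−2λx) on [0, ∞); use ∫₀^∞ xʲ·e^(−2λx) dx = j!/(2λ)^(j+1).
State is unnormalized: ∫|u|² dx = 0.45045, and ∫u*·x³·u dx = 0.24702, so ⟨x³⟩ = 0.24702 / 0.45045.
⟨x³⟩ = 0.54839.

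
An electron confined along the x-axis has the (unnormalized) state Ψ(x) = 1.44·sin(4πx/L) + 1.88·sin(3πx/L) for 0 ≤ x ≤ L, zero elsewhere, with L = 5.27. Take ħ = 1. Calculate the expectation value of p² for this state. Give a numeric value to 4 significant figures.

p² Ψ = −ħ² d²Ψ/dx²; ⟨p²⟩ = −ħ² ∫ Ψ*·Ψ'' dx / ∫|Ψ|² dx.
d²/dx² sin(jπx/L) = −(jπ/L)²·sin(jπx/L); on 0 ≤ x ≤ L, ∫sin²(jπx/L) dx = L/2 and ∫sin(jπx/L)·sin(lπx/L) dx = 0 for j ≠ l, so only diagonal terms survive in ∫|Ψ|² and ∫Ψ·Ψ″; ∫Ψ·Ψ′ dx = [Ψ²/2] between the walls = 0.
State is unnormalized: ∫|Ψ|² dx = 14.777, and ∫Ψ*·(−ħ² Ψ'') dx = 60.854, so ⟨p²⟩ = 60.854 / 14.777.
⟨p²⟩ = 4.1181.

4.118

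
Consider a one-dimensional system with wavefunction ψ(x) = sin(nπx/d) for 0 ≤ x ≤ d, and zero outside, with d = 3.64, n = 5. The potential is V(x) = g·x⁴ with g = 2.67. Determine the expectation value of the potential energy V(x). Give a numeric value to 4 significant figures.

91.86

⟨V⟩ = ∫ V(x)·|ψ|² dx / ∫|ψ|² dx.
With sin²θ = (1 − cos2θ)/2 on 0 ≤ x ≤ d: ∫sin²(nπx/d) dx = d/2, ∫x·sin²(nπx/d) dx = d²/4, ∫x²·sin²(nπx/d) dx = d³·(1/6 − 1/(4n²π²)); higher powers xᵏ the same way, integrating xᵏ·cos(2nπx/d) by parts.
State is unnormalized: ∫|ψ|² dx = 1.8200, and ∫ψ*·V(x)·ψ dx = 167.18, so ⟨V⟩ = 167.18 / 1.8200.
⟨V⟩ = 91.857.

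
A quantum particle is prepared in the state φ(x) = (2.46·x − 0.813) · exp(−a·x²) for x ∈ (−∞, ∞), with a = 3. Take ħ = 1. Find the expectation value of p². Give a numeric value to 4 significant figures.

5.597

p² φ = −ħ² d²φ/dx²; ⟨p²⟩ = −ħ² ∫ φ*·φ'' dx / ∫|φ|² dx.
Expand each integrand as polynomial × e^(−2ax²) and use ∫x^(2j)·e^(−2ax²) dx = (2j−1)!!/(4a)^j · √(π/(2a)), odd powers → 0; here √(π/(2a)) = 0.72360. Differentiate with the product rule, d/dx e^(−ax²) = −2ax·e^(−ax²).
State is unnormalized: ∫|φ|² dx = 0.84319, and ∫φ*·(−ħ² φ'') dx = 4.7190, so ⟨p²⟩ = 4.7190 / 0.84319.
⟨p²⟩ = 5.5967.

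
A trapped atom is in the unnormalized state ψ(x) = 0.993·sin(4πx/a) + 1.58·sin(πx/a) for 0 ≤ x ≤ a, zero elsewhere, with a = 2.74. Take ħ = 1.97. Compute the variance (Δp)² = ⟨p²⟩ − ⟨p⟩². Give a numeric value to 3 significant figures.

26.8

Compute ⟨p⟩ and ⟨p²⟩ separately; (Δp)² = ⟨p²⟩ − ⟨p⟩².
d²/dx² sin(jπx/a) = −(jπ/a)²·sin(jπx/a); on 0 ≤ x ≤ a, ∫sin²(jπx/a) dx = a/2 and ∫sin(jπx/a)·sin(lπx/a) dx = 0 for j ≠ l, so only diagonal terms survive in ∫|ψ|² and ∫ψ·ψ″; ∫ψ·ψ′ dx = [ψ²/2] between the walls = 0.
Normalization: ∫|ψ|² dx = 4.7710.
⟨p⟩ = 0.0000 and ⟨p²⟩ = 26.771.
(Δp)² = 26.771 − (0.0000)² = 26.771.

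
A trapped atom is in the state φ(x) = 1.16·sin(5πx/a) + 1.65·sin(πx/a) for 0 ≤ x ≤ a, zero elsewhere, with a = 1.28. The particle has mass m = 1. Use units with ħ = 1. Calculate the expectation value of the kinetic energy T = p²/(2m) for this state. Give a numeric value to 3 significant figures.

T = −(ħ²/2m) d²/dx², so ⟨T⟩ = −(ħ²/2m) ∫ φ*·φ'' dx / ∫|φ|² dx; with m = 1.
d²/dx² sin(jπx/a) = −(jπ/a)²·sin(jπx/a); on 0 ≤ x ≤ a, ∫sin²(jπx/a) dx = a/2 and ∫sin(jπx/a)·sin(lπx/a) dx = 0 for j ≠ l, so only diagonal terms survive in ∫|φ|² and ∫φ·φ″; ∫φ·φ′ dx = [φ²/2] between the walls = 0.
State is unnormalized: ∫|φ|² dx = 2.6036, and ∫φ*·(−ħ²/2m · φ'') dx = 70.094, so ⟨T⟩ = 70.094 / 2.6036.
⟨T⟩ = 26.922.

26.9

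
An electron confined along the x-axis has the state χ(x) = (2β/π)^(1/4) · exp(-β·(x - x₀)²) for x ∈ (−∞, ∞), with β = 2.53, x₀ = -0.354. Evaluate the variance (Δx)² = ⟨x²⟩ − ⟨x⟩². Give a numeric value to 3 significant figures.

Compute ⟨x⟩ and ⟨x²⟩ separately, then (Δx)² = ⟨x²⟩ − ⟨x⟩².
Gaussian moments (u = x − x₀): ∫u^(2j)·e^(−2βu²) du = (2j−1)!!/(4β)^j · √(π/(2β)), odd powers integrate to 0; here √(π/(2β)) = 0.78795.
⟨x⟩ = -0.35400 and ⟨x²⟩ = 0.22413.
(Δx)² = 0.22413 − (-0.35400)² = 0.098814.

0.0988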